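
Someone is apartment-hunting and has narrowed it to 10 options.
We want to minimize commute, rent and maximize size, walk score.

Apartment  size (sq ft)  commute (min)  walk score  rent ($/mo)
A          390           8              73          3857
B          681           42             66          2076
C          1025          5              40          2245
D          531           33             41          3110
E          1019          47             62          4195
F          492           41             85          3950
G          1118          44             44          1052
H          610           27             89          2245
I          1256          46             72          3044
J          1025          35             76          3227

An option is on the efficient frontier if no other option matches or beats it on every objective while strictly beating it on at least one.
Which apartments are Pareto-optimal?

A: not dominated.
B: not dominated.
C: not dominated (best commute).
D: dominated by H (size 610≥531, commute 27≤33, walk score 89≥41, rent 2245≤3110).
E: dominated by I (size 1256≥1019, commute 46≤47, walk score 72≥62, rent 3044≤4195).
F: dominated by H (size 610≥492, commute 27≤41, walk score 89≥85, rent 2245≤3950).
G: not dominated (best rent).
H: not dominated (best walk score).
I: not dominated (best size).
J: not dominated.

A, B, C, G, H, I, J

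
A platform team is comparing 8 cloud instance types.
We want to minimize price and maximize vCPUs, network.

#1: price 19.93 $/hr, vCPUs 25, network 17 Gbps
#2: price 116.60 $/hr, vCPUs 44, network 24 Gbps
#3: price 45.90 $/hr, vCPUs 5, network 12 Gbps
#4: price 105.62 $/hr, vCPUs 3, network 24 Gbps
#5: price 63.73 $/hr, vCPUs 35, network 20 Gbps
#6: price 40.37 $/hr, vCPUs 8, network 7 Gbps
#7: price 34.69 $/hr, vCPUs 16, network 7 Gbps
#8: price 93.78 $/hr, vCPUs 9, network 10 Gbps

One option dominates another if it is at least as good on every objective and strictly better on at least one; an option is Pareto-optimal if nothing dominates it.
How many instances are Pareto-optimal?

#1: not dominated (best price).
#2: not dominated (best vCPUs).
#3: dominated by #1 (price 19.93≤45.90, vCPUs 25≥5, network 17≥12).
#4: not dominated.
#5: not dominated.
#6: dominated by #1 (price 19.93≤40.37, vCPUs 25≥8, network 17≥7).
#7: dominated by #1 (price 19.93≤34.69, vCPUs 25≥16, network 17≥7).
#8: dominated by #1 (price 19.93≤93.78, vCPUs 25≥9, network 17≥10).
Pareto-optimal: #1, #2, #4, #5 → 4.

4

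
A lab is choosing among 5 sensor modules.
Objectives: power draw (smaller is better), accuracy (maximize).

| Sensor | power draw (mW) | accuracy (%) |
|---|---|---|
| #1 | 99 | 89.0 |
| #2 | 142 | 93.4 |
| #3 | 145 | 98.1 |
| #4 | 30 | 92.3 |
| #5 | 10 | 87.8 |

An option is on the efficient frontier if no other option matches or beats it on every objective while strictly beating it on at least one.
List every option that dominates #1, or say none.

#4: power draw 30≤99, accuracy 92.3≥89.0 — dominates #1.
Others (#2, #3, #5) are each worse than #1 on at least one objective.

#4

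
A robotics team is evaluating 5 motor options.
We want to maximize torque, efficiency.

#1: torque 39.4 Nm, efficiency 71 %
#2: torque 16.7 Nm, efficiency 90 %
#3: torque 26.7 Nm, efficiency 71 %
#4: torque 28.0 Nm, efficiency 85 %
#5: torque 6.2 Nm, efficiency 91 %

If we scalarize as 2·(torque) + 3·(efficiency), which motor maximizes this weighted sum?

#4

#1: 2·39.4 + 3·71 = 291.8
#2: 2·16.7 + 3·90 = 303.4
#3: 2·26.7 + 3·71 = 266.4
#4: 2·28.0 + 3·85 = 311.0
#5: 2·6.2 + 3·91 = 285.4
Highest: #4 at 311.0.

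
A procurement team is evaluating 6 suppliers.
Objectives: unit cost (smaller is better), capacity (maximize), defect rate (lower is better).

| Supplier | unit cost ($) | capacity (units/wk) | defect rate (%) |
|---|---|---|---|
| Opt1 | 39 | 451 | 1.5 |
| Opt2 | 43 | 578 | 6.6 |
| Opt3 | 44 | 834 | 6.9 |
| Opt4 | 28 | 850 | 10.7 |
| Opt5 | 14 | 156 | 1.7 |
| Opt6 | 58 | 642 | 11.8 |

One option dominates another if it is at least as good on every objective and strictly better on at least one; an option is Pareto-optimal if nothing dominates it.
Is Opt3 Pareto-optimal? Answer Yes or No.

Opt1: worse on capacity (451 vs 834).
Opt2: worse on capacity (578 vs 834).
Opt4: worse on defect rate (10.7 vs 6.9).
Opt5: worse on capacity (156 vs 834).
Opt6: worse on unit cost (58 vs 44).
No option is at least as good as Opt3 on every objective and strictly better on one.

Yes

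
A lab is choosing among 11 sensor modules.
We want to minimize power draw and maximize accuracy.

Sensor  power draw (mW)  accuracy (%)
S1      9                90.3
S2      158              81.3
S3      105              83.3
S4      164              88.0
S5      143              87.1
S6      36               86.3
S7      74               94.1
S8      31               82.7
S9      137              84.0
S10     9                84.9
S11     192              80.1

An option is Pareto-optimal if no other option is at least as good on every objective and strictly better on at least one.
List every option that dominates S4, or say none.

S1, S7

S1: power draw 9≤164, accuracy 90.3≥88.0 — dominates S4.
S7: power draw 74≤164, accuracy 94.1≥88.0 — dominates S4.
Others (S2, S3, S5, S6, S8, S9, S10, S11) are each worse than S4 on at least one objective.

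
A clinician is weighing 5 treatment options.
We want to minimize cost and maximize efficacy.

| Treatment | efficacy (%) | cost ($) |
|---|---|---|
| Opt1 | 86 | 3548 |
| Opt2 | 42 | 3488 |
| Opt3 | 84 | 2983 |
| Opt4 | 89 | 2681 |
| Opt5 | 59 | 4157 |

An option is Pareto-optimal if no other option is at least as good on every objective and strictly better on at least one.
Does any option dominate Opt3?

Opt4 vs Opt3: efficacy 89≥84, cost 2681≤2983 — Opt4 is at least as good on every objective and strictly better on at least one, so Opt4 dominates Opt3.

Yes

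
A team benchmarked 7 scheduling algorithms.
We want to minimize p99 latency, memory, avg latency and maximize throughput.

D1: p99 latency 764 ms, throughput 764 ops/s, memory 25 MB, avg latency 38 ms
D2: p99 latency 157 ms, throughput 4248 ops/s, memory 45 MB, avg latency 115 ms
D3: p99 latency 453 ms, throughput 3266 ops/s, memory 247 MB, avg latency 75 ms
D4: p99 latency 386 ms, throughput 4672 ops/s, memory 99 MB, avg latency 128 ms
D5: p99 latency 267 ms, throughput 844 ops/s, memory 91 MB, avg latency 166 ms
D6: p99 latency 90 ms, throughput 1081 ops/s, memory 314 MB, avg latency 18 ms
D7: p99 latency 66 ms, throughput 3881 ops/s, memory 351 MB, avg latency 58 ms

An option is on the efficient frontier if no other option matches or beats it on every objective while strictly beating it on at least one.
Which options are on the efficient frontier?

D1, D2, D3, D4, D6, D7

D1: not dominated (best memory).
D2: not dominated.
D3: not dominated.
D4: not dominated (best throughput).
D5: dominated by D2 (p99 latency 157≤267, throughput 4248≥844, memory 45≤91, avg latency 115≤166).
D6: not dominated (best avg latency).
D7: not dominated (best p99 latency).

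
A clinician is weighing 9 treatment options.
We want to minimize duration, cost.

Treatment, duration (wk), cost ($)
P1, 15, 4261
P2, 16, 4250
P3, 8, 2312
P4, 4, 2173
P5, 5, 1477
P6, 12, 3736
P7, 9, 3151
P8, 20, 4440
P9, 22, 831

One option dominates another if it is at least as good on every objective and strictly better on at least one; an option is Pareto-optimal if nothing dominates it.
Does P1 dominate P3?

P1 vs P3: P1 is worse on duration (15 vs 8), so it does not dominate P3.

No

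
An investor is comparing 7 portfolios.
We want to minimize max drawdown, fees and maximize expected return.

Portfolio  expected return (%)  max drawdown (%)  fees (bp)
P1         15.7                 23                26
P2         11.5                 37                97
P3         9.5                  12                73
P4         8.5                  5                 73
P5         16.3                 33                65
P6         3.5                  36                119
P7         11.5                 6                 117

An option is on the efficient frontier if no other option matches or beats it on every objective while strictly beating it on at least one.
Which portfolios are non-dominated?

P1: not dominated (best fees).
P2: dominated by P1 (expected return 15.7≥11.5, max drawdown 23≤37, fees 26≤97).
P3: not dominated.
P4: not dominated (best max drawdown).
P5: not dominated (best expected return).
P6: dominated by P1 (expected return 15.7≥3.5, max drawdown 23≤36, fees 26≤119).
P7: not dominated.

P1, P3, P4, P5, P7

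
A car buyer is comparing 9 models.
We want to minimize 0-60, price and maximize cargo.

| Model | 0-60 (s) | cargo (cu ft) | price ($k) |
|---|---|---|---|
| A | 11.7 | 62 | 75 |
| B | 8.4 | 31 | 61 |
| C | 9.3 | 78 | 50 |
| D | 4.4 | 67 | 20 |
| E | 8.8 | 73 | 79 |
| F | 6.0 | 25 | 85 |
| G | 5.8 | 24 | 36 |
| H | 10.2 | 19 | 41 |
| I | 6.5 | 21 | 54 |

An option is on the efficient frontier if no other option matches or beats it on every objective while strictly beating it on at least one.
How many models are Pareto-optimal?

3

A: dominated by C (0-60 9.3≤11.7, cargo 78≥62, price 50≤75).
B: dominated by D (0-60 4.4≤8.4, cargo 67≥31, price 20≤61).
C: not dominated (best cargo).
D: not dominated (best 0-60).
E: not dominated.
F: dominated by D (0-60 4.4≤6.0, cargo 67≥25, price 20≤85).
G: dominated by D (0-60 4.4≤5.8, cargo 67≥24, price 20≤36).
H: dominated by D (0-60 4.4≤10.2, cargo 67≥19, price 20≤41).
I: dominated by D (0-60 4.4≤6.5, cargo 67≥21, price 20≤54).
Pareto-optimal: C, D, E → 3.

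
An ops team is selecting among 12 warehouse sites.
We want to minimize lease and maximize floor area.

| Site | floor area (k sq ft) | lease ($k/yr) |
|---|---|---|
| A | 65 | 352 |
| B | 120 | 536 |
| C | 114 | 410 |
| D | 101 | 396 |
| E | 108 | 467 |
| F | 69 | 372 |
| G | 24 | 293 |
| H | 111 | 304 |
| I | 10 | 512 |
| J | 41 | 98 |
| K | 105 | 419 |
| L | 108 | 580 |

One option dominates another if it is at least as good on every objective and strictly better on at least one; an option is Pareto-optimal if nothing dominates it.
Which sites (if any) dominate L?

B, C, E, H

B: floor area 120≥108, lease 536≤580 — dominates L.
C: floor area 114≥108, lease 410≤580 — dominates L.
E: floor area 108≥108, lease 467≤580 — dominates L.
H: floor area 111≥108, lease 304≤580 — dominates L.
Others (A, D, F, G, I, J, K) are each worse than L on at least one objective.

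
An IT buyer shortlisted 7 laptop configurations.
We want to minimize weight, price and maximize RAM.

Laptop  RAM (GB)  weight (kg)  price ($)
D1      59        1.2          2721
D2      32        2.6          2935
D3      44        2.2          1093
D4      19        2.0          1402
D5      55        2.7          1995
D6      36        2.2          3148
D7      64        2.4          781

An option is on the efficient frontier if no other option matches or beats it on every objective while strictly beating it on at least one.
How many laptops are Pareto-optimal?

4

D1: not dominated (best weight).
D2: dominated by D1 (RAM 59≥32, weight 1.2≤2.6, price 2721≤2935).
D3: not dominated.
D4: not dominated.
D5: dominated by D7 (RAM 64≥55, weight 2.4≤2.7, price 781≤1995).
D6: dominated by D1 (RAM 59≥36, weight 1.2≤2.2, price 2721≤3148).
D7: not dominated (best RAM).
Pareto-optimal: D1, D3, D4, D7 → 4.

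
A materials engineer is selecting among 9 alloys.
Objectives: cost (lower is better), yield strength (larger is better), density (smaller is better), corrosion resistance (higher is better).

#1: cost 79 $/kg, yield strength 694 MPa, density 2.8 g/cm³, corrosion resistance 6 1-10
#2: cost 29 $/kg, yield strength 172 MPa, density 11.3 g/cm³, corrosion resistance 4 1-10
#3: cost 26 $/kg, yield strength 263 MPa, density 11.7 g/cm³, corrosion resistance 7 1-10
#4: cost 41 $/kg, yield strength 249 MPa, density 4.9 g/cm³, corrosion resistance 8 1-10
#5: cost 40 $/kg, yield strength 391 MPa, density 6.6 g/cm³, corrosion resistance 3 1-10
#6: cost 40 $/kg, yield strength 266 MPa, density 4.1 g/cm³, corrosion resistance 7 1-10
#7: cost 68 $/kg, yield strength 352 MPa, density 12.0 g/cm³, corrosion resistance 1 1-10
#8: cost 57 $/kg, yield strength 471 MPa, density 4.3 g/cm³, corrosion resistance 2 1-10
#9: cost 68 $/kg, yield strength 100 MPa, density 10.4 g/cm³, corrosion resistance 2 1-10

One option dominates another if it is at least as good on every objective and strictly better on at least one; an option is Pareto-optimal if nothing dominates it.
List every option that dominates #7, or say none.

#5: cost 40≤68, yield strength 391≥352, density 6.6≤12.0, corrosion resistance 3≥1 — dominates #7.
#8: cost 57≤68, yield strength 471≥352, density 4.3≤12.0, corrosion resistance 2≥1 — dominates #7.
Others (#1, #2, #3, #4, #6, #9) are each worse than #7 on at least one objective.

#5, #8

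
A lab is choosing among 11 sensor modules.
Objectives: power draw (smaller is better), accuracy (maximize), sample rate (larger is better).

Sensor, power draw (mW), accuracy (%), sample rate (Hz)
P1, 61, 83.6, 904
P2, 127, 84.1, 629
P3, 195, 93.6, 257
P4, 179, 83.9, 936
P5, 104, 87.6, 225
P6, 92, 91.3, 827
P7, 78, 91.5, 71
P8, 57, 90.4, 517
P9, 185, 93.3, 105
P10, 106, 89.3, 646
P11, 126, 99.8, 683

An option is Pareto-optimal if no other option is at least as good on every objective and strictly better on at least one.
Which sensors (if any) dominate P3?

P11

P11: power draw 126≤195, accuracy 99.8≥93.6, sample rate 683≥257 — dominates P3.
Others (P1, P2, P4, P5, P6, P7, P8, P9, P10) are each worse than P3 on at least one objective.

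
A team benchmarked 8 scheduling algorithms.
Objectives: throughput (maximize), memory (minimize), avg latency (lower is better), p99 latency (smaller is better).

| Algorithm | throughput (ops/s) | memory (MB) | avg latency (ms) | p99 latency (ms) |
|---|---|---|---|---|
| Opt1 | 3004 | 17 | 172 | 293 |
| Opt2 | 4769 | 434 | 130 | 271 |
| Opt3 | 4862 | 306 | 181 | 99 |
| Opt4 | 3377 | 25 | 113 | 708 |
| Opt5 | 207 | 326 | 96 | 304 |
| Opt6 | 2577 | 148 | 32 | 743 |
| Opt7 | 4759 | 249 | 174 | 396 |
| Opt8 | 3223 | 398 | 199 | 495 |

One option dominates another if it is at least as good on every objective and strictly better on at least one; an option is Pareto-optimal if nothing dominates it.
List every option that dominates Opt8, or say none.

Opt3, Opt7

Opt3: throughput 4862≥3223, memory 306≤398, avg latency 181≤199, p99 latency 99≤495 — dominates Opt8.
Opt7: throughput 4759≥3223, memory 249≤398, avg latency 174≤199, p99 latency 396≤495 — dominates Opt8.
Others (Opt1, Opt2, Opt4, Opt5, Opt6) are each worse than Opt8 on at least one objective.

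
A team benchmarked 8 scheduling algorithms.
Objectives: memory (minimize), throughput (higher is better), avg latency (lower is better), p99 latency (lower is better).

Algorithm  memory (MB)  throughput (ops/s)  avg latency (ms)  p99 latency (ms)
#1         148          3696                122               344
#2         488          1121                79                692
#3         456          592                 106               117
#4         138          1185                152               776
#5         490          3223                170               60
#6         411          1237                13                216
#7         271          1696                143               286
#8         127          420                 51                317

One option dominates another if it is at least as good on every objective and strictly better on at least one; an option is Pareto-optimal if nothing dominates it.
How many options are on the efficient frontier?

7

#1: not dominated (best throughput).
#2: dominated by #6 (memory 411≤488, throughput 1237≥1121, avg latency 13≤79, p99 latency 216≤692).
#3: not dominated.
#4: not dominated.
#5: not dominated (best p99 latency).
#6: not dominated (best avg latency).
#7: not dominated.
#8: not dominated (best memory).
Pareto-optimal: #1, #3, #4, #5, #6, #7, #8 → 7.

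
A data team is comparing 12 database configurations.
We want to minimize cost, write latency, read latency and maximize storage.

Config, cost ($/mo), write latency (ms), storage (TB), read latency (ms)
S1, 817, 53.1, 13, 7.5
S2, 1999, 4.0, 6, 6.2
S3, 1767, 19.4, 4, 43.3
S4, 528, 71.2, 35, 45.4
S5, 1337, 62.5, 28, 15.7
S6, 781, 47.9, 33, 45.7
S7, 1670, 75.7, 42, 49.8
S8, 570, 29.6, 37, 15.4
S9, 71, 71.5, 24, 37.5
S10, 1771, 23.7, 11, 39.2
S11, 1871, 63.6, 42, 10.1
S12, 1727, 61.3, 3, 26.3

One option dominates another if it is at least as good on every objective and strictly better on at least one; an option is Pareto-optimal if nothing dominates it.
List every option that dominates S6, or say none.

S8: cost 570≤781, write latency 29.6≤47.9, storage 37≥33, read latency 15.4≤45.7 — dominates S6.
Others (S1, S2, S3, S4, S5, S7, S9, S10, S11, S12) are each worse than S6 on at least one objective.

S8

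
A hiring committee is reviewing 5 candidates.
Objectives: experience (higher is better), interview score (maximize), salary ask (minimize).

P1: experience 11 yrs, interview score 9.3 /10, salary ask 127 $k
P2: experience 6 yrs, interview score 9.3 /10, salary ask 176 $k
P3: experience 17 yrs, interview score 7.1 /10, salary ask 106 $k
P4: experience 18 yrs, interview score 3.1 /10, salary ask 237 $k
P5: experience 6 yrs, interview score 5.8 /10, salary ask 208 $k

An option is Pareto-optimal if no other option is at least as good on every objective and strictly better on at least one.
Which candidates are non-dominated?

P1: not dominated.
P2: dominated by P1 (experience 11≥6, interview score 9.3≥9.3, salary ask 127≤176).
P3: not dominated (best salary ask).
P4: not dominated (best experience).
P5: dominated by P1 (experience 11≥6, interview score 9.3≥5.8, salary ask 127≤208).

P1, P3, P4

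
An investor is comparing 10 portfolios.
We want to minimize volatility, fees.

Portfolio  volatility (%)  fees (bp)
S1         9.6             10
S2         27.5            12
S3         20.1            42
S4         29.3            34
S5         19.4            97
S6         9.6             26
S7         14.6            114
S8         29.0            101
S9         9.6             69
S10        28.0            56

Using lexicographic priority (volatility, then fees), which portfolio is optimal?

S1

First minimize volatility: best is 9.6, kept {S1, S6, S9}.
Then minimize fees: best is 10, kept {S1}.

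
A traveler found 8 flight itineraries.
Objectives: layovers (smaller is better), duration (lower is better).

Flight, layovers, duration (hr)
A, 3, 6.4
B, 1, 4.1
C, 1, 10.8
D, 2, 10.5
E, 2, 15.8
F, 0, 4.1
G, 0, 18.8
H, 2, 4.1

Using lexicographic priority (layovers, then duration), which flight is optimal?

F

First minimize layovers: best is 0, kept {F, G}.
Then minimize duration: best is 4.1, kept {F}.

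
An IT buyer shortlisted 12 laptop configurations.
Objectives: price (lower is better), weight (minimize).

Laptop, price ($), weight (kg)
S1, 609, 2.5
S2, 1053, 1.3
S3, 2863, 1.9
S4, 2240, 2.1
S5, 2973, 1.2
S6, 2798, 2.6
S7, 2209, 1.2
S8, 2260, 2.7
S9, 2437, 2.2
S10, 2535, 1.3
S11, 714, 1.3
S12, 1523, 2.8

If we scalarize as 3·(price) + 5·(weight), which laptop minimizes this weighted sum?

S1: 3·609 + 5·2.5 = 1839.5
S2: 3·1053 + 5·1.3 = 3165.5
S3: 3·2863 + 5·1.9 = 8598.5
S4: 3·2240 + 5·2.1 = 6730.5
S5: 3·2973 + 5·1.2 = 8925.0
S6: 3·2798 + 5·2.6 = 8407.0
S7: 3·2209 + 5·1.2 = 6633.0
S8: 3·2260 + 5·2.7 = 6793.5
S9: 3·2437 + 5·2.2 = 7322.0
S10: 3·2535 + 5·1.3 = 7611.5
S11: 3·714 + 5·1.3 = 2148.5
S12: 3·1523 + 5·2.8 = 4583.0
Lowest: S1 at 1839.5.

S1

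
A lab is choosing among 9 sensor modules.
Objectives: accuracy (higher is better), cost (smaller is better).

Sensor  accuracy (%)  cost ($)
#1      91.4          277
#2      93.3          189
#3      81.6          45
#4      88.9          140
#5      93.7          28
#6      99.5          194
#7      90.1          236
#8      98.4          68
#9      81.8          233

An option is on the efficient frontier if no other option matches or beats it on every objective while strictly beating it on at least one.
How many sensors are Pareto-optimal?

3

#1: dominated by #2 (accuracy 93.3≥91.4, cost 189≤277).
#2: dominated by #5 (accuracy 93.7≥93.3, cost 28≤189).
#3: dominated by #5 (accuracy 93.7≥81.6, cost 28≤45).
#4: dominated by #5 (accuracy 93.7≥88.9, cost 28≤140).
#5: not dominated (best cost).
#6: not dominated (best accuracy).
#7: dominated by #2 (accuracy 93.3≥90.1, cost 189≤236).
#8: not dominated.
#9: dominated by #2 (accuracy 93.3≥81.8, cost 189≤233).
Pareto-optimal: #5, #6, #8 → 3.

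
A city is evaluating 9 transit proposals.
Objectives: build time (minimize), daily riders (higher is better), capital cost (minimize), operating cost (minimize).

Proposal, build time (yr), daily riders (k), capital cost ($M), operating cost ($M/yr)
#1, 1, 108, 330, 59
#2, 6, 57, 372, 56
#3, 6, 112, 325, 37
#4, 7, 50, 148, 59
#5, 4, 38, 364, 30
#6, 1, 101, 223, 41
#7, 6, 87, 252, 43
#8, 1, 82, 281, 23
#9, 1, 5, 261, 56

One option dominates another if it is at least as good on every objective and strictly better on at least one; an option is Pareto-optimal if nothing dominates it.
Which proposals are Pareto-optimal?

#1: not dominated.
#2: dominated by #3 (build time 6≤6, daily riders 112≥57, capital cost 325≤372, operating cost 37≤56).
#3: not dominated (best daily riders).
#4: not dominated (best capital cost).
#5: dominated by #8 (build time 1≤4, daily riders 82≥38, capital cost 281≤364, operating cost 23≤30).
#6: not dominated.
#7: dominated by #6 (build time 1≤6, daily riders 101≥87, capital cost 223≤252, operating cost 41≤43).
#8: not dominated (best operating cost).
#9: dominated by #6 (build time 1≤1, daily riders 101≥5, capital cost 223≤261, operating cost 41≤56).

#1, #3, #4, #6, #8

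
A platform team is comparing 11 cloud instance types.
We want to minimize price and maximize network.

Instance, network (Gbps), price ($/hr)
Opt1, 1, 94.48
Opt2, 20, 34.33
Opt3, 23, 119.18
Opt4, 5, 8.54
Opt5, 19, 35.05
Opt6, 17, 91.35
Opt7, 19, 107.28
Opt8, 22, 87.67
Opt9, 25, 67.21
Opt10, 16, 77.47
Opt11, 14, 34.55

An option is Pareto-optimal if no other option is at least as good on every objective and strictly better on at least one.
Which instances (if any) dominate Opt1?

Opt2, Opt4, Opt5, Opt6, Opt8, Opt9, Opt10, Opt11

Opt2: network 20≥1, price 34.33≤94.48 — dominates Opt1.
Opt4: network 5≥1, price 8.54≤94.48 — dominates Opt1.
Opt5: network 19≥1, price 35.05≤94.48 — dominates Opt1.
Opt6: network 17≥1, price 91.35≤94.48 — dominates Opt1.
Opt8: network 22≥1, price 87.67≤94.48 — dominates Opt1.
Opt9: network 25≥1, price 67.21≤94.48 — dominates Opt1.
Opt10: network 16≥1, price 77.47≤94.48 — dominates Opt1.
Opt11: network 14≥1, price 34.55≤94.48 — dominates Opt1.
Others (Opt3, Opt7) are each worse than Opt1 on at least one objective.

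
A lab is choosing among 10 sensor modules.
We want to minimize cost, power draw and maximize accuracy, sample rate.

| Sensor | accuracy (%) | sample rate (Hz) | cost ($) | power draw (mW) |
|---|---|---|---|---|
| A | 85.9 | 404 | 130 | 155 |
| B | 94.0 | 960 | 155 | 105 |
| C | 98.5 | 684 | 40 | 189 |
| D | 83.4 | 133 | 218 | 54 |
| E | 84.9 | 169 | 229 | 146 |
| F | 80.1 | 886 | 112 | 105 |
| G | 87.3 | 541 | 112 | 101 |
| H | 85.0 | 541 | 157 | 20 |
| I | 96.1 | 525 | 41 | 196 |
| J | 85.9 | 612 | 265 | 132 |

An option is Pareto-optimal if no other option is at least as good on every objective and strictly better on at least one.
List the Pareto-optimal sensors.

B, C, F, G, H

A: dominated by G (accuracy 87.3≥85.9, sample rate 541≥404, cost 112≤130, power draw 101≤155).
B: not dominated (best sample rate).
C: not dominated (best accuracy).
D: dominated by H (accuracy 85.0≥83.4, sample rate 541≥133, cost 157≤218, power draw 20≤54).
E: dominated by B (accuracy 94.0≥84.9, sample rate 960≥169, cost 155≤229, power draw 105≤146).
F: not dominated.
G: not dominated.
H: not dominated (best power draw).
I: dominated by C (accuracy 98.5≥96.1, sample rate 684≥525, cost 40≤41, power draw 189≤196).
J: dominated by B (accuracy 94.0≥85.9, sample rate 960≥612, cost 155≤265, power draw 105≤132).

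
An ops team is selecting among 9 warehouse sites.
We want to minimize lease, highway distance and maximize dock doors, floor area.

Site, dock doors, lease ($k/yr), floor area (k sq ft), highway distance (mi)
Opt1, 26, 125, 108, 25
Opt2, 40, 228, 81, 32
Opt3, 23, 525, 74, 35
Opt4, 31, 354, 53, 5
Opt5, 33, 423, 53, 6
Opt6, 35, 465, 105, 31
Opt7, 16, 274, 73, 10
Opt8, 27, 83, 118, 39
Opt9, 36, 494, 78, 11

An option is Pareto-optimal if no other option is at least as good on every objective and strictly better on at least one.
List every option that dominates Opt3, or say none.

Opt1, Opt2, Opt6, Opt9

Opt1: dock doors 26≥23, lease 125≤525, floor area 108≥74, highway distance 25≤35 — dominates Opt3.
Opt2: dock doors 40≥23, lease 228≤525, floor area 81≥74, highway distance 32≤35 — dominates Opt3.
Opt6: dock doors 35≥23, lease 465≤525, floor area 105≥74, highway distance 31≤35 — dominates Opt3.
Opt9: dock doors 36≥23, lease 494≤525, floor area 78≥74, highway distance 11≤35 — dominates Opt3.
Others (Opt4, Opt5, Opt7, Opt8) are each worse than Opt3 on at least one objective.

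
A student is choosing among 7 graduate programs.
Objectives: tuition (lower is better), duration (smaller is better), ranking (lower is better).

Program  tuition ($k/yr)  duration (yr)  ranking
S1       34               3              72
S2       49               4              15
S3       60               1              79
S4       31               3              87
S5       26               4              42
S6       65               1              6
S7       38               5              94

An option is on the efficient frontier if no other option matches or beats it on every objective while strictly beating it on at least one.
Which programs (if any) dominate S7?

S1: tuition 34≤38, duration 3≤5, ranking 72≤94 — dominates S7.
S4: tuition 31≤38, duration 3≤5, ranking 87≤94 — dominates S7.
S5: tuition 26≤38, duration 4≤5, ranking 42≤94 — dominates S7.
Others (S2, S3, S6) are each worse than S7 on at least one objective.

S1, S4, S5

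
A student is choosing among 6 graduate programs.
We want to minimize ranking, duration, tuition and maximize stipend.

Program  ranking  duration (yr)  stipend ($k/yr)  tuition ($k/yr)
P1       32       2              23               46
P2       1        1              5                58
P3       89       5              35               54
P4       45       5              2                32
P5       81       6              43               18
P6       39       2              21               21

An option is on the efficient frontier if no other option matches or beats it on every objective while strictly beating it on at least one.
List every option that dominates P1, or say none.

P2: worse on stipend (5 vs 23).
P3: worse on ranking (89 vs 32).
P4: worse on ranking (45 vs 32).
P5: worse on ranking (81 vs 32).
P6: worse on ranking (39 vs 32).
No option dominates P1.

none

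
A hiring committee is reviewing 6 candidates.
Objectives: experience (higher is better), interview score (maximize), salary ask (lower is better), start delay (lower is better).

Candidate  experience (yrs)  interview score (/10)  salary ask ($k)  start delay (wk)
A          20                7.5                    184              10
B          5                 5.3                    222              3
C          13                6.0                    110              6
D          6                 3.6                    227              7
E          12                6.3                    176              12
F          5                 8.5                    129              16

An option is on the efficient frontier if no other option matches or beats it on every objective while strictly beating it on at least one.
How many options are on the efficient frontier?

5

A: not dominated (best experience).
B: not dominated (best start delay).
C: not dominated (best salary ask).
D: dominated by C (experience 13≥6, interview score 6.0≥3.6, salary ask 110≤227, start delay 6≤7).
E: not dominated.
F: not dominated (best interview score).
Pareto-optimal: A, B, C, E, F → 5.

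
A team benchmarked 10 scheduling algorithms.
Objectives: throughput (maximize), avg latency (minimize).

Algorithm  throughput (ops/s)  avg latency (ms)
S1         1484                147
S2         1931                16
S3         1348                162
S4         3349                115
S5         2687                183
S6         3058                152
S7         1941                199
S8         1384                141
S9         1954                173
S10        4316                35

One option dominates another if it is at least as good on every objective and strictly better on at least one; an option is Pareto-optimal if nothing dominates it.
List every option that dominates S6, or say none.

S4, S10

S4: throughput 3349≥3058, avg latency 115≤152 — dominates S6.
S10: throughput 4316≥3058, avg latency 35≤152 — dominates S6.
Others (S1, S2, S3, S5, S7, S8, S9) are each worse than S6 on at least one objective.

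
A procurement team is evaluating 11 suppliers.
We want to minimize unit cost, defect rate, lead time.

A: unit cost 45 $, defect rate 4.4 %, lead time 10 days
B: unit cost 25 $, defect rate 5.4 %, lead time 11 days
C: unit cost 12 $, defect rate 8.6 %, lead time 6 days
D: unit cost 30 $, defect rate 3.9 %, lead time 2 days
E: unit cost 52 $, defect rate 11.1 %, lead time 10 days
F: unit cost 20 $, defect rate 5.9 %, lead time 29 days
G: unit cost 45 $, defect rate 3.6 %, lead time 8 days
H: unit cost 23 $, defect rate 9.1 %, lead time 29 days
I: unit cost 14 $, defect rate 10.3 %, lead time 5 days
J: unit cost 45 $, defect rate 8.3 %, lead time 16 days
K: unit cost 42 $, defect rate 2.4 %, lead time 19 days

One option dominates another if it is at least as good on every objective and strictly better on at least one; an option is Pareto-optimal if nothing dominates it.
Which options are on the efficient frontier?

B, C, D, F, G, I, K

A: dominated by D (unit cost 30≤45, defect rate 3.9≤4.4, lead time 2≤10).
B: not dominated.
C: not dominated (best unit cost).
D: not dominated (best lead time).
E: dominated by A (unit cost 45≤52, defect rate 4.4≤11.1, lead time 10≤10).
F: not dominated.
G: not dominated.
H: dominated by C (unit cost 12≤23, defect rate 8.6≤9.1, lead time 6≤29).
I: not dominated.
J: dominated by A (unit cost 45≤45, defect rate 4.4≤8.3, lead time 10≤16).
K: not dominated (best defect rate).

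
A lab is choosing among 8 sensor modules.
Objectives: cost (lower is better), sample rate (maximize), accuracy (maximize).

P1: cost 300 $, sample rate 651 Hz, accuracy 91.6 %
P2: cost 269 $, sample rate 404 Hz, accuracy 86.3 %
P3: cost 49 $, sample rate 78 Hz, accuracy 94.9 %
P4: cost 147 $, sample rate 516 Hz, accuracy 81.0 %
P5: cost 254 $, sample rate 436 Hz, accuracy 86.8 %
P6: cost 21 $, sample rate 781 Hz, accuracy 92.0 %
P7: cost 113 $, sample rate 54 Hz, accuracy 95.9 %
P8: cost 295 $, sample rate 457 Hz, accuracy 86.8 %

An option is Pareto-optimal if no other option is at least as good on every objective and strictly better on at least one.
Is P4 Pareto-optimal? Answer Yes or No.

P6 vs P4: cost 21≤147, sample rate 781≥516, accuracy 92.0≥81.0 — P6 is at least as good on every objective and strictly better on at least one, so P6 dominates P4.

No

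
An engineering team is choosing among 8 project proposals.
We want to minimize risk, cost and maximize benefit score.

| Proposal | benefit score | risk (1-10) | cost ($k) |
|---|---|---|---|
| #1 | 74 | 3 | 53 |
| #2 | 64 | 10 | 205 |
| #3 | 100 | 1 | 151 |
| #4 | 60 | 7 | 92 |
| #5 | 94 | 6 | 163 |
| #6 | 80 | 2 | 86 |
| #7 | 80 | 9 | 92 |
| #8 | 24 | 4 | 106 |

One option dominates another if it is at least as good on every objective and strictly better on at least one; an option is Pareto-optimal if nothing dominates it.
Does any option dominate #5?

#3 vs #5: benefit score 100≥94, risk 1≤6, cost 151≤163 — #3 is at least as good on every objective and strictly better on at least one, so #3 dominates #5.

Yes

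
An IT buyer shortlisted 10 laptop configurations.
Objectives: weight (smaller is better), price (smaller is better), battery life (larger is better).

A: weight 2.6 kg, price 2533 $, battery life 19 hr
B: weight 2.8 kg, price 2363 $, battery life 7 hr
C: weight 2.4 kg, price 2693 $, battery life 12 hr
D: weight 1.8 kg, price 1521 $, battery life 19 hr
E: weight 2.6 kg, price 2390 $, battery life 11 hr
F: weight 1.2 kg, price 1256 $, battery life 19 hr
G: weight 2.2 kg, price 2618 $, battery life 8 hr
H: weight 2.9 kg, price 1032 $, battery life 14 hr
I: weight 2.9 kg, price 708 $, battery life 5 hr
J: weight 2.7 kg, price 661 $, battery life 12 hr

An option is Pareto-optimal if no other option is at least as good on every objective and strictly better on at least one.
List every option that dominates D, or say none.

F

F: weight 1.2≤1.8, price 1256≤1521, battery life 19≥19 — dominates D.
Others (A, B, C, E, G, H, I, J) are each worse than D on at least one objective.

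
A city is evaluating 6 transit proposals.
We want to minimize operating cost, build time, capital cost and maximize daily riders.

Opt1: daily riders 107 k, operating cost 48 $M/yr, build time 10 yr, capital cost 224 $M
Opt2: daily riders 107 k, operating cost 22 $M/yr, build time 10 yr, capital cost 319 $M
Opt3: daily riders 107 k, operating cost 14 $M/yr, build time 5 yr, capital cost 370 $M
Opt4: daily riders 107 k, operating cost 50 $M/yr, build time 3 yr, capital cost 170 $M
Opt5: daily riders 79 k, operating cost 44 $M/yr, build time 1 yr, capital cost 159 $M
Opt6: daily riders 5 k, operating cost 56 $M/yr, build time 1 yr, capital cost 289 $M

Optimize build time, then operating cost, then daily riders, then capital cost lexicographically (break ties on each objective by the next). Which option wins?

Opt5

First minimize build time: best is 1, kept {Opt5, Opt6}.
Then minimize operating cost: best is 44, kept {Opt5}.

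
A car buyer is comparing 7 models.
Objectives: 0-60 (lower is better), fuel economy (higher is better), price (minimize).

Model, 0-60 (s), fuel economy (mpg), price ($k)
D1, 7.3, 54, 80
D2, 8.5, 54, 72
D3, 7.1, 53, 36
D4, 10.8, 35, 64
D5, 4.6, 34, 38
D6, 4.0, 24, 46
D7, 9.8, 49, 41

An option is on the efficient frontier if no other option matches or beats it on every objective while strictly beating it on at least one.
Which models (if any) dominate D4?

D3, D7

D3: 0-60 7.1≤10.8, fuel economy 53≥35, price 36≤64 — dominates D4.
D7: 0-60 9.8≤10.8, fuel economy 49≥35, price 41≤64 — dominates D4.
Others (D1, D2, D5, D6) are each worse than D4 on at least one objective.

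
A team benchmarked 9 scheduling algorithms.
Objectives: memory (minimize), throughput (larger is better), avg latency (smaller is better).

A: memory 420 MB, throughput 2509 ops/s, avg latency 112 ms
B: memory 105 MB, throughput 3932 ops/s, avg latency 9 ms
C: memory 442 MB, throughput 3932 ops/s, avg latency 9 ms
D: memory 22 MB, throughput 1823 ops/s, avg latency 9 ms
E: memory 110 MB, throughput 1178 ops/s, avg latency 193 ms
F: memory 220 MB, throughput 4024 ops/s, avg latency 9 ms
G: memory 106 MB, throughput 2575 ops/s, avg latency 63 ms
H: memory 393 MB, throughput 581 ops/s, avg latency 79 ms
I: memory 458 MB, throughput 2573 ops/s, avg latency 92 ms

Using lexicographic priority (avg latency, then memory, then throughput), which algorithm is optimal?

D

First minimize avg latency: best is 9, kept {B, C, D, F}.
Then minimize memory: best is 22, kept {D}.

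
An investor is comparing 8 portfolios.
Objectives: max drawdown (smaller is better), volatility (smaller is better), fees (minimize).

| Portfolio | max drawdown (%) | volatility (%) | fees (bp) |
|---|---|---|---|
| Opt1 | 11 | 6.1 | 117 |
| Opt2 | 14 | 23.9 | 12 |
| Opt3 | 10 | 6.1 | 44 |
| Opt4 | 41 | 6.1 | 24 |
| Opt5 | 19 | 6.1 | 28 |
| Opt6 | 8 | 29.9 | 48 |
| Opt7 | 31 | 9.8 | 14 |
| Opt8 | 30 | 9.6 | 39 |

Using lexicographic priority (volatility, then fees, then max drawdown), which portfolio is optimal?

Opt4

First minimize volatility: best is 6.1, kept {Opt1, Opt3, Opt4, Opt5}.
Then minimize fees: best is 24, kept {Opt4}.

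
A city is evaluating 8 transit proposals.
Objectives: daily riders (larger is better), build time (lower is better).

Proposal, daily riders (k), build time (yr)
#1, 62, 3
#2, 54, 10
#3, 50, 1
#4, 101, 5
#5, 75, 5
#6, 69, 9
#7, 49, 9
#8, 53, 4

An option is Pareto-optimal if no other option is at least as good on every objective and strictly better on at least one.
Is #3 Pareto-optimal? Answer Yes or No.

Yes

#1: worse on build time (3 vs 1).
#2: worse on build time (10 vs 1).
#4: worse on build time (5 vs 1).
#5: worse on build time (5 vs 1).
#6: worse on build time (9 vs 1).
#7: worse on daily riders (49 vs 50).
#8: worse on build time (4 vs 1).
No option is at least as good as #3 on every objective and strictly better on one.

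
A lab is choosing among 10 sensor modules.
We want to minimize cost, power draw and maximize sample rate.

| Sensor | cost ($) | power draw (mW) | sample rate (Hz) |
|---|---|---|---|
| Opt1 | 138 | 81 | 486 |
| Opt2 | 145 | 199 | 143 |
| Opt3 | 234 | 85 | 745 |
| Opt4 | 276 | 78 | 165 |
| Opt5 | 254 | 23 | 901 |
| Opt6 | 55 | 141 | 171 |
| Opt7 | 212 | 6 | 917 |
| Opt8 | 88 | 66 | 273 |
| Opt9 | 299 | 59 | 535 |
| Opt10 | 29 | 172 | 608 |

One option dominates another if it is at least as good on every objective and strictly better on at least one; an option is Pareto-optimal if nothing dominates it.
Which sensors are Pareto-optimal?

Opt1, Opt6, Opt7, Opt8, Opt10

Opt1: not dominated.
Opt2: dominated by Opt1 (cost 138≤145, power draw 81≤199, sample rate 486≥143).
Opt3: dominated by Opt7 (cost 212≤234, power draw 6≤85, sample rate 917≥745).
Opt4: dominated by Opt5 (cost 254≤276, power draw 23≤78, sample rate 901≥165).
Opt5: dominated by Opt7 (cost 212≤254, power draw 6≤23, sample rate 917≥901).
Opt6: not dominated.
Opt7: not dominated (best power draw).
Opt8: not dominated.
Opt9: dominated by Opt5 (cost 254≤299, power draw 23≤59, sample rate 901≥535).
Opt10: not dominated (best cost).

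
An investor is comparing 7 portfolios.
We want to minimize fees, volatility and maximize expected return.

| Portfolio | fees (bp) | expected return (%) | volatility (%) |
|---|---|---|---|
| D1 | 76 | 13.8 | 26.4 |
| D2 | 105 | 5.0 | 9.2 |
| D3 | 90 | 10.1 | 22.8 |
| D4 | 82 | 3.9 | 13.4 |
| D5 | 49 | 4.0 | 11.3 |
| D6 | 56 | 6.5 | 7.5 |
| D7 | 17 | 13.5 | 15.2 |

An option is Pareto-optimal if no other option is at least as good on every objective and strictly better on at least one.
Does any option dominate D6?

D1: worse on fees (76 vs 56).
D2: worse on fees (105 vs 56).
D3: worse on fees (90 vs 56).
D4: worse on fees (82 vs 56).
D5: worse on expected return (4.0 vs 6.5).
D7: worse on volatility (15.2 vs 7.5).
No option is at least as good as D6 on every objective and strictly better on one.

No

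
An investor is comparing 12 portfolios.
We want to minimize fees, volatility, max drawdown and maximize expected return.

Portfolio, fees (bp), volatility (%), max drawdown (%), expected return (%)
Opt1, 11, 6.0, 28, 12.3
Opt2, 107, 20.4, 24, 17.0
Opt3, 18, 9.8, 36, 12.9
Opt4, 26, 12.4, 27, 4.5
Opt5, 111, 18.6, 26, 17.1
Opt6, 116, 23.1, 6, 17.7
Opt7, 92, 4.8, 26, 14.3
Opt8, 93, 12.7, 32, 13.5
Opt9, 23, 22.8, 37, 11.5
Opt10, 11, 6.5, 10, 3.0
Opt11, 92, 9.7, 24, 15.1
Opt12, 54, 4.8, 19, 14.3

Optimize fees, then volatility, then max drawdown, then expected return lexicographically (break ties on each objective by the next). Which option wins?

First minimize fees: best is 11, kept {Opt1, Opt10}.
Then minimize volatility: best is 6.0, kept {Opt1}.

Opt1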